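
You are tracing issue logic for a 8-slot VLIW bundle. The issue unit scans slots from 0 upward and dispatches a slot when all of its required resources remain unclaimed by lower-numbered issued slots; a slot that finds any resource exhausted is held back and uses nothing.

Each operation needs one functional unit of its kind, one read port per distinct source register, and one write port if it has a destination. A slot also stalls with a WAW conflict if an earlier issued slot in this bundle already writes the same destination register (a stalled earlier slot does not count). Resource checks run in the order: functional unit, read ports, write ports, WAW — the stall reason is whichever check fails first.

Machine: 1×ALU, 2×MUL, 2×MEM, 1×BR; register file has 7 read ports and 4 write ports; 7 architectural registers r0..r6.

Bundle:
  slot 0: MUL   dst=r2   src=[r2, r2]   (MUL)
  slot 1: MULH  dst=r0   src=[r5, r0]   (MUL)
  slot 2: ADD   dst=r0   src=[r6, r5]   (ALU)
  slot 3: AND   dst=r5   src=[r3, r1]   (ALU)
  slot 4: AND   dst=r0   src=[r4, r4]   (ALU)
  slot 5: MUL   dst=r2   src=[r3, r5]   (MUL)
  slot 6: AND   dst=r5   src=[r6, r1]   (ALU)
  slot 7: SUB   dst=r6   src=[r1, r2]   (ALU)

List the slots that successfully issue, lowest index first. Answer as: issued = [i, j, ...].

issued = [0, 1, 3]

slot 0 (MUL): ISSUE — free A1,Mu1,Ld2,B1 rp6 wp3
slot 1 (MUL): ISSUE — free A1,Mu0,Ld2,B1 rp4 wp2
slot 2 (ALU): stall WAW — free A1,Mu0,Ld2,B1 rp4 wp2
slot 3 (ALU): ISSUE — free A0,Mu0,Ld2,B1 rp2 wp1
slot 4 (ALU): stall FU — free A0,Mu0,Ld2,B1 rp2 wp1
slot 5 (MUL): stall FU — free A0,Mu0,Ld2,B1 rp2 wp1
slot 6 (ALU): stall FU — free A0,Mu0,Ld2,B1 rp2 wp1
slot 7 (ALU): stall FU — free A0,Mu0,Ld2,B1 rp2 wp1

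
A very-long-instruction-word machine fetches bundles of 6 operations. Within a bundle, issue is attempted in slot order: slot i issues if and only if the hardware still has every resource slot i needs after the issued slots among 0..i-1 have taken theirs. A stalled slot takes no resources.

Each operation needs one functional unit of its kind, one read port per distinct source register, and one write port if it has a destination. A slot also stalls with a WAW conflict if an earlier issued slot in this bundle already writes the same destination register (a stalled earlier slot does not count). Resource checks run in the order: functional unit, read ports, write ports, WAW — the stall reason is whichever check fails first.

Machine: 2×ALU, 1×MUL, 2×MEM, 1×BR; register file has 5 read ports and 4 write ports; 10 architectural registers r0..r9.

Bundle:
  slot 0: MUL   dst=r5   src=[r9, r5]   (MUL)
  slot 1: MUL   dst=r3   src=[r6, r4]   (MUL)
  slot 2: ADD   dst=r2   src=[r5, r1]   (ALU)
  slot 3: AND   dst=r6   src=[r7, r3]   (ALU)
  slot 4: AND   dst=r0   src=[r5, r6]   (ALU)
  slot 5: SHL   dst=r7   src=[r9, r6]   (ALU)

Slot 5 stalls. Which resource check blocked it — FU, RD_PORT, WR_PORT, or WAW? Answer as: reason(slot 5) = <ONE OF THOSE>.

reason(slot 5) = RD_PORT

  0. MUL→r5 ⇒ go  {2A/0Mu/2Ld/1B | 3r 3w}
  1. MUL→r3 ⇒ no(FU)  {2A/0Mu/2Ld/1B | 3r 3w}
  2. ALU→r2 ⇒ go  {1A/0Mu/2Ld/1B | 1r 2w}
  3. ALU→r6 ⇒ no(RD_PORT)  {1A/0Mu/2Ld/1B | 1r 2w}
  4. ALU→r0 ⇒ no(RD_PORT)  {1A/0Mu/2Ld/1B | 1r 2w}
  5. ALU→r7 ⇒ no(RD_PORT)  {1A/0Mu/2Ld/1B | 1r 2w}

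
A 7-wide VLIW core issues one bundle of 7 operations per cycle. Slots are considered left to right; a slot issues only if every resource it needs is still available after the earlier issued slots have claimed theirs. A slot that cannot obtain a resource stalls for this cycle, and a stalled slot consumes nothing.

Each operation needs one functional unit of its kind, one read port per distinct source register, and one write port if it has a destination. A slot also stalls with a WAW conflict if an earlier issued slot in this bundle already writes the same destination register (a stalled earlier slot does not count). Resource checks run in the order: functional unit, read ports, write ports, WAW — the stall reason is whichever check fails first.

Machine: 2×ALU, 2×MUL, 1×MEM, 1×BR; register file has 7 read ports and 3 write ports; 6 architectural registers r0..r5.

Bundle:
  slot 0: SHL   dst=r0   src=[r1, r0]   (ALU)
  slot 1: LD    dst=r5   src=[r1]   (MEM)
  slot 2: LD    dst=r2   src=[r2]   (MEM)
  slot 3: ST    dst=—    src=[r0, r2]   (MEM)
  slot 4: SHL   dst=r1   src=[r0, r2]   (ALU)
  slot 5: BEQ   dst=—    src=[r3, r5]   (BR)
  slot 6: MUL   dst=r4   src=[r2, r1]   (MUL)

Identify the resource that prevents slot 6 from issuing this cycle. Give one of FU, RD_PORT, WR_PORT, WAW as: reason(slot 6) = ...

reason(slot 6) = RD_PORT

[0] ALU needs rd=2 wr=1: ok; after: ALU=1 MUL=2 MEM=1 BR=1, R=5, W=2
[1] MEM needs rd=1 wr=1: ok; after: ALU=1 MUL=2 MEM=0 BR=1, R=4, W=1
[2] MEM needs rd=1 wr=1: FU; after: ALU=1 MUL=2 MEM=0 BR=1, R=4, W=1
[3] MEM needs rd=2 wr=0: FU; after: ALU=1 MUL=2 MEM=0 BR=1, R=4, W=1
[4] ALU needs rd=2 wr=1: ok; after: ALU=0 MUL=2 MEM=0 BR=1, R=2, W=0
[5] BR needs rd=2 wr=0: ok; after: ALU=0 MUL=2 MEM=0 BR=0, R=0, W=0
[6] MUL needs rd=2 wr=1: RD_PORT; after: ALU=0 MUL=2 MEM=0 BR=0, R=0, W=0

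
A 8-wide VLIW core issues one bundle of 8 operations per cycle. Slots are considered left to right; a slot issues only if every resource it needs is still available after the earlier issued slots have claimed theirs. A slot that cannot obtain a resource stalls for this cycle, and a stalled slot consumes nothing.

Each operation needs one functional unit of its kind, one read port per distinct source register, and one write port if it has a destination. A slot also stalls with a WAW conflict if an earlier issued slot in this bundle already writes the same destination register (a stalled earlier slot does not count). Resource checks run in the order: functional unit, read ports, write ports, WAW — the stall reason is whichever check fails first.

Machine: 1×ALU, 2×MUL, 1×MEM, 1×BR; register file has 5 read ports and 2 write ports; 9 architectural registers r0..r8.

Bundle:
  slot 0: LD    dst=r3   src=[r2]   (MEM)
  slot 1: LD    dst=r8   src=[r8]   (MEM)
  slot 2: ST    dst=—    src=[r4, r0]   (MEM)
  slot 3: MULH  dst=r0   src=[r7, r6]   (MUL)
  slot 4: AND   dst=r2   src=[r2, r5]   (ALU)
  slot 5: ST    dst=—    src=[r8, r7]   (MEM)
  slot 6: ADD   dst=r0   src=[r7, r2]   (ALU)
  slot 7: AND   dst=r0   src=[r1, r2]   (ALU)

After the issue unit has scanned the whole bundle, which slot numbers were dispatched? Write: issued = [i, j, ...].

(0) want 1×MEM +1rd +1wr — yes → AL1|MU2|ME0|BR1|rd4|wr1
(1) want 1×MEM +1rd +1wr — FU → AL1|MU2|ME0|BR1|rd4|wr1
(2) want 1×MEM +2rd +0wr — FU → AL1|MU2|ME0|BR1|rd4|wr1
(3) want 1×MUL +2rd +1wr — yes → AL1|MU1|ME0|BR1|rd2|wr0
(4) want 1×ALU +2rd +1wr — WR_PORT → AL1|MU1|ME0|BR1|rd2|wr0
(5) want 1×MEM +2rd +0wr — FU → AL1|MU1|ME0|BR1|rd2|wr0
(6) want 1×ALU +2rd +1wr — WR_PORT → AL1|MU1|ME0|BR1|rd2|wr0
(7) want 1×ALU +2rd +1wr — WR_PORT → AL1|MU1|ME0|BR1|rd2|wr0

issued = [0, 3]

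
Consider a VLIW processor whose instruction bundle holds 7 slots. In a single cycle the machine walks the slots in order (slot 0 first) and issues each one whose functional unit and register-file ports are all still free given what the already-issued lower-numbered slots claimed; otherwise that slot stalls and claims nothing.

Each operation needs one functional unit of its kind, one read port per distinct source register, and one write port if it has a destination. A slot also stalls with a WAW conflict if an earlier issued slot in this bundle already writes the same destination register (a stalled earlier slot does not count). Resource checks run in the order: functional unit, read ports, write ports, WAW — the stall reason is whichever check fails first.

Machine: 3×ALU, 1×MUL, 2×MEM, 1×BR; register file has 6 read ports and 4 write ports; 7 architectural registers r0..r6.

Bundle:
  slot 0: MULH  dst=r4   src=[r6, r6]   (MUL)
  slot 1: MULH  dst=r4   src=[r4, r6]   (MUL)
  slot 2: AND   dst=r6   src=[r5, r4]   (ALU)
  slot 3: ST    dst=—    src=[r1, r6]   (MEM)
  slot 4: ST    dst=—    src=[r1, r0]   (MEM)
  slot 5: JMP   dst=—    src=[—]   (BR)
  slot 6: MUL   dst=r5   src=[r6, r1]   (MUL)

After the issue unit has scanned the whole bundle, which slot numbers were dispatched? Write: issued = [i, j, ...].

issued = [0, 2, 3, 5]

  0. MUL→r4 ⇒ go  {3A/0Mu/2Ld/1B | 5r 3w}
  1. MUL→r4 ⇒ no(FU)  {3A/0Mu/2Ld/1B | 5r 3w}
  2. ALU→r6 ⇒ go  {2A/0Mu/2Ld/1B | 3r 2w}
  3. MEM ⇒ go  {2A/0Mu/1Ld/1B | 1r 2w}
  4. MEM ⇒ no(RD_PORT)  {2A/0Mu/1Ld/1B | 1r 2w}
  5. BR ⇒ go  {2A/0Mu/1Ld/0B | 1r 2w}
  6. MUL→r5 ⇒ no(FU)  {2A/0Mu/1Ld/0B | 1r 2w}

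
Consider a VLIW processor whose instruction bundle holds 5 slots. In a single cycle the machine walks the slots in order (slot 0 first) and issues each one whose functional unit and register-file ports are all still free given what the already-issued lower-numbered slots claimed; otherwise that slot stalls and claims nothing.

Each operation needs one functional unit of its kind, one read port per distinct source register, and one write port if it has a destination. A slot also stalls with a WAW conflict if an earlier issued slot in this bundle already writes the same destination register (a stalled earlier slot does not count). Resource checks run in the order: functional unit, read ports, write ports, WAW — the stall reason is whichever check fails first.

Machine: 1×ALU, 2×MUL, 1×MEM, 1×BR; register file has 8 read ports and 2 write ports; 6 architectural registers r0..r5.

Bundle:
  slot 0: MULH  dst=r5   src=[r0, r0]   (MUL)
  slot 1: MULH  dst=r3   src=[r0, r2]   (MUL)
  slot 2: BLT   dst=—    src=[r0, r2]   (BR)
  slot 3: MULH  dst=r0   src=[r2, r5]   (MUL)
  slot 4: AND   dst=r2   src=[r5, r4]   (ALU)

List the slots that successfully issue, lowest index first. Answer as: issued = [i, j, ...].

issued = [0, 1, 2]

#0 MUL src=r0,r0 dispatched  <A:1 Mu:1 Ld:1 B:1 rd:7 wr:1>
#1 MUL src=r0,r2 dispatched  <A:1 Mu:0 Ld:1 B:1 rd:5 wr:0>
#2 BR src=r0,r2 dispatched  <A:1 Mu:0 Ld:1 B:0 rd:3 wr:0>
#3 MUL src=r2,r5 held:FU  <A:1 Mu:0 Ld:1 B:0 rd:3 wr:0>
#4 ALU src=r5,r4 held:WR_PORT  <A:1 Mu:0 Ld:1 B:0 rd:3 wr:0>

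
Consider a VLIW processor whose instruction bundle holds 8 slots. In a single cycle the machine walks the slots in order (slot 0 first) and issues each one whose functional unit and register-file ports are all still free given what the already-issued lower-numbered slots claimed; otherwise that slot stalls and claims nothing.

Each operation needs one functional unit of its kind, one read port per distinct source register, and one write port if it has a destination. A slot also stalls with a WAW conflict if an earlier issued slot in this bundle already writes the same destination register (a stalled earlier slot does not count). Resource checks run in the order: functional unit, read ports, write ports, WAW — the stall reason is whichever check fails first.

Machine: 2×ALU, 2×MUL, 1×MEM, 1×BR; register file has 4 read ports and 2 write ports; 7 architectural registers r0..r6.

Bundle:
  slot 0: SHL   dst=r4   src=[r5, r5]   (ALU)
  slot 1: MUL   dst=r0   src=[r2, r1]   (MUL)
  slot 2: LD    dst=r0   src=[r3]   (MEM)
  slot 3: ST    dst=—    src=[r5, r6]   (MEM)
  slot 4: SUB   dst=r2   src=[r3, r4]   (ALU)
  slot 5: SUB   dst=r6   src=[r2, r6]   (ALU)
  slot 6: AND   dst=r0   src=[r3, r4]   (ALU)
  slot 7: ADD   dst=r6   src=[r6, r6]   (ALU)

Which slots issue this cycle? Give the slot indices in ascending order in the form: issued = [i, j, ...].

issued = [0, 1]

#0 ALU src=r5,r5 dispatched  <A:1 Mu:2 Ld:1 B:1 rd:3 wr:1>
#1 MUL src=r2,r1 dispatched  <A:1 Mu:1 Ld:1 B:1 rd:1 wr:0>
#2 MEM src=r3 held:WR_PORT  <A:1 Mu:1 Ld:1 B:1 rd:1 wr:0>
#3 MEM src=r5,r6 held:RD_PORT  <A:1 Mu:1 Ld:1 B:1 rd:1 wr:0>
#4 ALU src=r3,r4 held:RD_PORT  <A:1 Mu:1 Ld:1 B:1 rd:1 wr:0>
#5 ALU src=r2,r6 held:RD_PORT  <A:1 Mu:1 Ld:1 B:1 rd:1 wr:0>
#6 ALU src=r3,r4 held:RD_PORT  <A:1 Mu:1 Ld:1 B:1 rd:1 wr:0>
#7 ALU src=r6,r6 held:WR_PORT  <A:1 Mu:1 Ld:1 B:1 rd:1 wr:0>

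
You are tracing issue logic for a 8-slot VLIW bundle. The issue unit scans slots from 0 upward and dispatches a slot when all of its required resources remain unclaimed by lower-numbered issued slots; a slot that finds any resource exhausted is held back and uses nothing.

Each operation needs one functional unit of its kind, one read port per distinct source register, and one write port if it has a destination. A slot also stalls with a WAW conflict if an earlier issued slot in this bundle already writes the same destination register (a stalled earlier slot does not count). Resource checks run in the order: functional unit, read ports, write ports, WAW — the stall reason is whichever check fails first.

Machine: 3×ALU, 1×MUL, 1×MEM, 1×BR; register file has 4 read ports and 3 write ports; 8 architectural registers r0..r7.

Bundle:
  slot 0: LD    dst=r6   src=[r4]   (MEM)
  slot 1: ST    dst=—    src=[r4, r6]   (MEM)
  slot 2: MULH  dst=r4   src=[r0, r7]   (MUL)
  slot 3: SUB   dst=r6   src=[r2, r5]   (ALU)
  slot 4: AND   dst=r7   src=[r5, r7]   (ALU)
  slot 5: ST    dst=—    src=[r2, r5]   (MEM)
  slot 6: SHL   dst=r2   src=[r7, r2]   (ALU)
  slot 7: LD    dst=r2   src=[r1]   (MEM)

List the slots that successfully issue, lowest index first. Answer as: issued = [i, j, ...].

  0. MEM→r6 ⇒ go  {3A/1Mu/0Ld/1B | 3r 2w}
  1. MEM ⇒ no(FU)  {3A/1Mu/0Ld/1B | 3r 2w}
  2. MUL→r4 ⇒ go  {3A/0Mu/0Ld/1B | 1r 1w}
  3. ALU→r6 ⇒ no(RD_PORT)  {3A/0Mu/0Ld/1B | 1r 1w}
  4. ALU→r7 ⇒ no(RD_PORT)  {3A/0Mu/0Ld/1B | 1r 1w}
  5. MEM ⇒ no(FU)  {3A/0Mu/0Ld/1B | 1r 1w}
  6. ALU→r2 ⇒ no(RD_PORT)  {3A/0Mu/0Ld/1B | 1r 1w}
  7. MEM→r2 ⇒ no(FU)  {3A/0Mu/0Ld/1B | 1r 1w}

issued = [0, 2]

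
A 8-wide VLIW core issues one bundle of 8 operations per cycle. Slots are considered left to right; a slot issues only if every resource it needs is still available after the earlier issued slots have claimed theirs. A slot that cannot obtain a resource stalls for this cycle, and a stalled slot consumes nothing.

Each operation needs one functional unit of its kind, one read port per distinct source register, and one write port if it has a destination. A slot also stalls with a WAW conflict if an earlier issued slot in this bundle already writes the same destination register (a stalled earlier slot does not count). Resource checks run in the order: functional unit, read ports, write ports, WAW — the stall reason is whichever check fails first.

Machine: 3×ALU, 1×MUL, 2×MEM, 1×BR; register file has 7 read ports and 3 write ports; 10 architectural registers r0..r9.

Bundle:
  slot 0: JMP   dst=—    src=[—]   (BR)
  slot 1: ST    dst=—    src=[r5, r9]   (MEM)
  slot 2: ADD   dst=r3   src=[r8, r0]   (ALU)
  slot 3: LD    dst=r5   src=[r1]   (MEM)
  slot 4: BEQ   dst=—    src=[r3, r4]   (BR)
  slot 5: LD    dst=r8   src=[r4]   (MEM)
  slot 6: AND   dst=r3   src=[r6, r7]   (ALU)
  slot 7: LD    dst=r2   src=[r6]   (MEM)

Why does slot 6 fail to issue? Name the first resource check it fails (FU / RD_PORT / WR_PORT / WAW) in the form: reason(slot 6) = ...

reason(slot 6) = WAW

slot 0 (BR): ISSUE — free A3,Mu1,Ld2,B0 rp7 wp3
slot 1 (MEM): ISSUE — free A3,Mu1,Ld1,B0 rp5 wp3
slot 2 (ALU): ISSUE — free A2,Mu1,Ld1,B0 rp3 wp2
slot 3 (MEM): ISSUE — free A2,Mu1,Ld0,B0 rp2 wp1
slot 4 (BR): stall FU — free A2,Mu1,Ld0,B0 rp2 wp1
slot 5 (MEM): stall FU — free A2,Mu1,Ld0,B0 rp2 wp1
slot 6 (ALU): stall WAW — free A2,Mu1,Ld0,B0 rp2 wp1
slot 7 (MEM): stall FU — free A2,Mu1,Ld0,B0 rp2 wp1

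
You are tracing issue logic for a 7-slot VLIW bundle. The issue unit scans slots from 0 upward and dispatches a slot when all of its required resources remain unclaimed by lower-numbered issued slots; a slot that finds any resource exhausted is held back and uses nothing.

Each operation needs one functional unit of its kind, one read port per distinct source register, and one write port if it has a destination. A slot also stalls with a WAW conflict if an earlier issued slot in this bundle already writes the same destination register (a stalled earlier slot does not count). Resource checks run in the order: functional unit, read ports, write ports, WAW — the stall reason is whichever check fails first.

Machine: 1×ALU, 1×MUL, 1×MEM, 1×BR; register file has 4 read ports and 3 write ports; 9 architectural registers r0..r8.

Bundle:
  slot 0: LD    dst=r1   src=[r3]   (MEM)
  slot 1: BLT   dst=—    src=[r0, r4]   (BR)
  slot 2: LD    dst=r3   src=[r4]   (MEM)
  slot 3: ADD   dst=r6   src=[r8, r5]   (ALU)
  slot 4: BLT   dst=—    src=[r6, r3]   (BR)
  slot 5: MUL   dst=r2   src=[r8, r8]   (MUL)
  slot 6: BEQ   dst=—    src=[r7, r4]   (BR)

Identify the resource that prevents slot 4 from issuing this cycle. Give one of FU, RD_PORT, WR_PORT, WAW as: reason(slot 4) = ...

[0] MEM needs rd=1 wr=1: ok; after: ALU=1 MUL=1 MEM=0 BR=1, R=3, W=2
[1] BR needs rd=2 wr=0: ok; after: ALU=1 MUL=1 MEM=0 BR=0, R=1, W=2
[2] MEM needs rd=1 wr=1: FU; after: ALU=1 MUL=1 MEM=0 BR=0, R=1, W=2
[3] ALU needs rd=2 wr=1: RD_PORT; after: ALU=1 MUL=1 MEM=0 BR=0, R=1, W=2
[4] BR needs rd=2 wr=0: FU; after: ALU=1 MUL=1 MEM=0 BR=0, R=1, W=2
[5] MUL needs rd=1 wr=1: ok; after: ALU=1 MUL=0 MEM=0 BR=0, R=0, W=1
[6] BR needs rd=2 wr=0: FU; after: ALU=1 MUL=0 MEM=0 BR=0, R=0, W=1

reason(slot 4) = FU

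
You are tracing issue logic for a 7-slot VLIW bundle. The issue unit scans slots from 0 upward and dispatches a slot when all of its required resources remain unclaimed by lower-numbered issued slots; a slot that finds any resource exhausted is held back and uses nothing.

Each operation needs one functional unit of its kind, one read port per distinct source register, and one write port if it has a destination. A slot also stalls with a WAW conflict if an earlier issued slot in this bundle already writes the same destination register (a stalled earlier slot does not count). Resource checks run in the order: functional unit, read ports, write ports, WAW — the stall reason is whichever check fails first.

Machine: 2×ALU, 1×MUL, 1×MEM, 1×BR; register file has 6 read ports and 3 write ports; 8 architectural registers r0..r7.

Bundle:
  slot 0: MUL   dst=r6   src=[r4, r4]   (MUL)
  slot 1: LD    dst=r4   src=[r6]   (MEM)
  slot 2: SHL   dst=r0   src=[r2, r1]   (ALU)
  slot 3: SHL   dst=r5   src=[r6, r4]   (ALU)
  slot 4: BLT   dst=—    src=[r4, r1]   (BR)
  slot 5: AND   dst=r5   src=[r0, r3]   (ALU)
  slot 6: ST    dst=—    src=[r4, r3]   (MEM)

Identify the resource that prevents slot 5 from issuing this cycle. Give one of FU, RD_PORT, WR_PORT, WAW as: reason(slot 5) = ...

(0) want 1×MUL +1rd +1wr — yes → AL2|MU0|ME1|BR1|rd5|wr2
(1) want 1×MEM +1rd +1wr — yes → AL2|MU0|ME0|BR1|rd4|wr1
(2) want 1×ALU +2rd +1wr — yes → AL1|MU0|ME0|BR1|rd2|wr0
(3) want 1×ALU +2rd +1wr — WR_PORT → AL1|MU0|ME0|BR1|rd2|wr0
(4) want 1×BR +2rd +0wr — yes → AL1|MU0|ME0|BR0|rd0|wr0
(5) want 1×ALU +2rd +1wr — RD_PORT → AL1|MU0|ME0|BR0|rd0|wr0
(6) want 1×MEM +2rd +0wr — FU → AL1|MU0|ME0|BR0|rd0|wr0

reason(slot 5) = RD_PORT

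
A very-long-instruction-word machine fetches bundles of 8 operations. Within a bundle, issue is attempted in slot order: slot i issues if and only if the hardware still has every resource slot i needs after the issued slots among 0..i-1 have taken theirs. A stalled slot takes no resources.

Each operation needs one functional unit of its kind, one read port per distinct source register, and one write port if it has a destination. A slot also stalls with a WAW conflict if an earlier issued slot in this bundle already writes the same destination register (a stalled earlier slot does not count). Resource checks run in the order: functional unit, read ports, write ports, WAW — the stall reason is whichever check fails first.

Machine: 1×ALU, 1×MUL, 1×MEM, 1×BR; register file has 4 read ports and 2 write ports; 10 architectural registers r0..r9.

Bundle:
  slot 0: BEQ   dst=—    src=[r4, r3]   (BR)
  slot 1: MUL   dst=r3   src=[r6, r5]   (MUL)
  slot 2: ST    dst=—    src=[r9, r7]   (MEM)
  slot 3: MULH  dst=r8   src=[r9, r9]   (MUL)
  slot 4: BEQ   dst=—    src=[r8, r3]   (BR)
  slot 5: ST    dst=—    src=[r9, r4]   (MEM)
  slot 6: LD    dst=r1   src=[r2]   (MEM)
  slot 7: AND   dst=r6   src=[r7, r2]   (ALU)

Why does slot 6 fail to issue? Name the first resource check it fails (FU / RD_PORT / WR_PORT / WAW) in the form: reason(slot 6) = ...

reason(slot 6) = RD_PORT

(0) want 1×BR +2rd +0wr — yes → AL1|MU1|ME1|BR0|rd2|wr2
(1) want 1×MUL +2rd +1wr — yes → AL1|MU0|ME1|BR0|rd0|wr1
(2) want 1×MEM +2rd +0wr — RD_PORT → AL1|MU0|ME1|BR0|rd0|wr1
(3) want 1×MUL +1rd +1wr — FU → AL1|MU0|ME1|BR0|rd0|wr1
(4) want 1×BR +2rd +0wr — FU → AL1|MU0|ME1|BR0|rd0|wr1
(5) want 1×MEM +2rd +0wr — RD_PORT → AL1|MU0|ME1|BR0|rd0|wr1
(6) want 1×MEM +1rd +1wr — RD_PORT → AL1|MU0|ME1|BR0|rd0|wr1
(7) want 1×ALU +2rd +1wr — RD_PORT → AL1|MU0|ME1|BR0|rd0|wr1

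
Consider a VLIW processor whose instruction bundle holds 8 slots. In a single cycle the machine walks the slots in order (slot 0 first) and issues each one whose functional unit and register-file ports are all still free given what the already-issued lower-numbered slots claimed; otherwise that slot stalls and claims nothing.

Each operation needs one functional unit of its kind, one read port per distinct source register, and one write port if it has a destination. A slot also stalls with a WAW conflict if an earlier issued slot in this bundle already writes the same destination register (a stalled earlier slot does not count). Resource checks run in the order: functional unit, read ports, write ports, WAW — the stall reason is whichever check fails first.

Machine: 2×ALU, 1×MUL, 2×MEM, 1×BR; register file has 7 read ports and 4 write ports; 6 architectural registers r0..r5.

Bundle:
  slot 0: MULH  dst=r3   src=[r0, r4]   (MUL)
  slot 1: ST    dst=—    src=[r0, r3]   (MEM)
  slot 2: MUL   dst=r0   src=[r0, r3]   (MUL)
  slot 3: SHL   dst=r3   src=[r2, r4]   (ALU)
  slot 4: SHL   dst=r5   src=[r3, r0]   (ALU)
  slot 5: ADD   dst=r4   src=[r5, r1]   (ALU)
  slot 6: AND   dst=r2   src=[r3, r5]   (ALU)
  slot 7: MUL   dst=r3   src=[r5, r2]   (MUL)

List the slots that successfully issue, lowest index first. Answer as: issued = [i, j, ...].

issued = [0, 1, 4]

(0) want 1×MUL +2rd +1wr — yes → AL2|MU0|ME2|BR1|rd5|wr3
(1) want 1×MEM +2rd +0wr — yes → AL2|MU0|ME1|BR1|rd3|wr3
(2) want 1×MUL +2rd +1wr — FU → AL2|MU0|ME1|BR1|rd3|wr3
(3) want 1×ALU +2rd +1wr — WAW → AL2|MU0|ME1|BR1|rd3|wr3
(4) want 1×ALU +2rd +1wr — yes → AL1|MU0|ME1|BR1|rd1|wr2
(5) want 1×ALU +2rd +1wr — RD_PORT → AL1|MU0|ME1|BR1|rd1|wr2
(6) want 1×ALU +2rd +1wr — RD_PORT → AL1|MU0|ME1|BR1|rd1|wr2
(7) want 1×MUL +2rd +1wr — FU → AL1|MU0|ME1|BR1|rd1|wr2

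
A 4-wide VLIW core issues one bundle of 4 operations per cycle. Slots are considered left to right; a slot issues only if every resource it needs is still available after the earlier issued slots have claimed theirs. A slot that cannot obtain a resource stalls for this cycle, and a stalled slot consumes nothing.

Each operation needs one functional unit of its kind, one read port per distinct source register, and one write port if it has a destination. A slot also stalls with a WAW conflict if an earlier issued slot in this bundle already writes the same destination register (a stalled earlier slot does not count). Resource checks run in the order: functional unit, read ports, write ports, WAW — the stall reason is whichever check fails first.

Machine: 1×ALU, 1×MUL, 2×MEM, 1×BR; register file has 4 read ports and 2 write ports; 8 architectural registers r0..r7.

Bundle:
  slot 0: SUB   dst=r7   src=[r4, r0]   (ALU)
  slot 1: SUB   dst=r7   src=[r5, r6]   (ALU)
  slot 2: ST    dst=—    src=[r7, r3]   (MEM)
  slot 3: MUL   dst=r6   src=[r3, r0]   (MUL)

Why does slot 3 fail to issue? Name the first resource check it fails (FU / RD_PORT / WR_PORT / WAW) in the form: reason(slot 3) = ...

[0] ALU needs rd=2 wr=1: ok; after: ALU=0 MUL=1 MEM=2 BR=1, R=2, W=1
[1] ALU needs rd=2 wr=1: FU; after: ALU=0 MUL=1 MEM=2 BR=1, R=2, W=1
[2] MEM needs rd=2 wr=0: ok; after: ALU=0 MUL=1 MEM=1 BR=1, R=0, W=1
[3] MUL needs rd=2 wr=1: RD_PORT; after: ALU=0 MUL=1 MEM=1 BR=1, R=0, W=1

reason(slot 3) = RD_PORT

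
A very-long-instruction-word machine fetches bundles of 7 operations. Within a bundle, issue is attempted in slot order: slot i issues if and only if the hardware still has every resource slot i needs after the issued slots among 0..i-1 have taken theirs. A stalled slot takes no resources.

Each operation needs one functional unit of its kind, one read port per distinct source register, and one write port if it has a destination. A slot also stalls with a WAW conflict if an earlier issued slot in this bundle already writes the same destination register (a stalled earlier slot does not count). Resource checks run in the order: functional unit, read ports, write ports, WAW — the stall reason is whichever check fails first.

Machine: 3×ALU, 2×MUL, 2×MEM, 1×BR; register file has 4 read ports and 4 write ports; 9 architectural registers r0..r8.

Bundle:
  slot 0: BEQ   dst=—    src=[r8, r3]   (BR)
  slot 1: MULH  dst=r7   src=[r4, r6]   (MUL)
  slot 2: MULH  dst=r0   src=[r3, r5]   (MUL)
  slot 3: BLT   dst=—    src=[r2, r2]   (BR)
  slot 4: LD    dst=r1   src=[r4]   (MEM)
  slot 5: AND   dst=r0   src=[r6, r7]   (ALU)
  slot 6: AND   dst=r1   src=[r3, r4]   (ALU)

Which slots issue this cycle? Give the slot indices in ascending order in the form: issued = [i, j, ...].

issued = [0, 1]

  0. BR ⇒ go  {3A/2Mu/2Ld/0B | 2r 4w}
  1. MUL→r7 ⇒ go  {3A/1Mu/2Ld/0B | 0r 3w}
  2. MUL→r0 ⇒ no(RD_PORT)  {3A/1Mu/2Ld/0B | 0r 3w}
  3. BR ⇒ no(FU)  {3A/1Mu/2Ld/0B | 0r 3w}
  4. MEM→r1 ⇒ no(RD_PORT)  {3A/1Mu/2Ld/0B | 0r 3w}
  5. ALU→r0 ⇒ no(RD_PORT)  {3A/1Mu/2Ld/0B | 0r 3w}
  6. ALU→r1 ⇒ no(RD_PORT)  {3A/1Mu/2Ld/0B | 0r 3w}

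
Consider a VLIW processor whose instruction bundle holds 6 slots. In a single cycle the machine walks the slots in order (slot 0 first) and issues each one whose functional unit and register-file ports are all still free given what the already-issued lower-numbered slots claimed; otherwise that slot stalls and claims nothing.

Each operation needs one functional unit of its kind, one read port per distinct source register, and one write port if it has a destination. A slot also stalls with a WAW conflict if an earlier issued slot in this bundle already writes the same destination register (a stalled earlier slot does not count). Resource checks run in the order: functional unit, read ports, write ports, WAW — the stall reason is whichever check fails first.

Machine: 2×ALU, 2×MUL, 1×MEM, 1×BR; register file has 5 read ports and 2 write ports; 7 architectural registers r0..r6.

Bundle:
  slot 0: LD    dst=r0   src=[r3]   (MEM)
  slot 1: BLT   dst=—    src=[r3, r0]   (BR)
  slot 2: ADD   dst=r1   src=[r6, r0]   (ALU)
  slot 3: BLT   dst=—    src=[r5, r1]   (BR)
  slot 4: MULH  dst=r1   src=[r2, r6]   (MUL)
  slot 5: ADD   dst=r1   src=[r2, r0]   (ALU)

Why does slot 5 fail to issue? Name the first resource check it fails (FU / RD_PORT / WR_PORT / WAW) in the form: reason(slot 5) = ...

  0. MEM→r0 ⇒ go  {2A/2Mu/0Ld/1B | 4r 1w}
  1. BR ⇒ go  {2A/2Mu/0Ld/0B | 2r 1w}
  2. ALU→r1 ⇒ go  {1A/2Mu/0Ld/0B | 0r 0w}
  3. BR ⇒ no(FU)  {1A/2Mu/0Ld/0B | 0r 0w}
  4. MUL→r1 ⇒ no(RD_PORT)  {1A/2Mu/0Ld/0B | 0r 0w}
  5. ALU→r1 ⇒ no(RD_PORT)  {1A/2Mu/0Ld/0B | 0r 0w}

reason(slot 5) = RD_PORT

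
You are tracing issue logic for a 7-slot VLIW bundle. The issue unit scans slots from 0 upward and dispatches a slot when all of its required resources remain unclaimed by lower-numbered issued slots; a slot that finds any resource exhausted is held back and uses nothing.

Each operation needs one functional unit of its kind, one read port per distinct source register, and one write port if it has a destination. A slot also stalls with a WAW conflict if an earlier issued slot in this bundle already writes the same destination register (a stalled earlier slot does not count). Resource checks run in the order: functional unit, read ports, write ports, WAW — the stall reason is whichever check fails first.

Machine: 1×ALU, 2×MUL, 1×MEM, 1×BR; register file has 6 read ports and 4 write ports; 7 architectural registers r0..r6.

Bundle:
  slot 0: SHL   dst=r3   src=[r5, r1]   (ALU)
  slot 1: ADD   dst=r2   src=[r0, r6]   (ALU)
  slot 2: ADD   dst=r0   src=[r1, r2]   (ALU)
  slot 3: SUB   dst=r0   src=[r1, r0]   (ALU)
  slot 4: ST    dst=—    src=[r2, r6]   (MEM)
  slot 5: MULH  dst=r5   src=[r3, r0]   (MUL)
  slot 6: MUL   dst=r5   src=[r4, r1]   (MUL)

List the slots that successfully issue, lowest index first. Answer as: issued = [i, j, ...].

issued = [0, 4, 5]

[0] ALU needs rd=2 wr=1: ok; after: ALU=0 MUL=2 MEM=1 BR=1, R=4, W=3
[1] ALU needs rd=2 wr=1: FU; after: ALU=0 MUL=2 MEM=1 BR=1, R=4, W=3
[2] ALU needs rd=2 wr=1: FU; after: ALU=0 MUL=2 MEM=1 BR=1, R=4, W=3
[3] ALU needs rd=2 wr=1: FU; after: ALU=0 MUL=2 MEM=1 BR=1, R=4, W=3
[4] MEM needs rd=2 wr=0: ok; after: ALU=0 MUL=2 MEM=0 BR=1, R=2, W=3
[5] MUL needs rd=2 wr=1: ok; after: ALU=0 MUL=1 MEM=0 BR=1, R=0, W=2
[6] MUL needs rd=2 wr=1: RD_PORT; after: ALU=0 MUL=1 MEM=0 BR=1, R=0, W=2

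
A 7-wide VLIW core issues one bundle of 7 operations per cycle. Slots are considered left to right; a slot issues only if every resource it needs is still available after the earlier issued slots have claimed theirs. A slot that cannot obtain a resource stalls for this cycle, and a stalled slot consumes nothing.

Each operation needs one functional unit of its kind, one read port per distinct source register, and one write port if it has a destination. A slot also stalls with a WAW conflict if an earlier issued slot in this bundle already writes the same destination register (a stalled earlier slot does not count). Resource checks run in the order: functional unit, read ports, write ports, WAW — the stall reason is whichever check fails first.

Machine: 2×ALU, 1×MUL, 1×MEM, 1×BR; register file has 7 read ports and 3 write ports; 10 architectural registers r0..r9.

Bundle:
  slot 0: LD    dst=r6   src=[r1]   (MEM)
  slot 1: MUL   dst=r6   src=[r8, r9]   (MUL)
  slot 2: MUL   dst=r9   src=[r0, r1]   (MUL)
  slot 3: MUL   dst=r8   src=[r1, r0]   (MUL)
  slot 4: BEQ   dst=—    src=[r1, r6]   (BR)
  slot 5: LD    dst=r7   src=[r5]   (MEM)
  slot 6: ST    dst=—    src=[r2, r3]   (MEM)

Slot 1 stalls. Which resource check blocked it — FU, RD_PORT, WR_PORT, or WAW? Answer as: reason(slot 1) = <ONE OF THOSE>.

reason(slot 1) = WAW

slot 0 (MEM): ISSUE — free A2,Mu1,Ld0,B1 rp6 wp2
slot 1 (MUL): stall WAW — free A2,Mu1,Ld0,B1 rp6 wp2
slot 2 (MUL): ISSUE — free A2,Mu0,Ld0,B1 rp4 wp1
slot 3 (MUL): stall FU — free A2,Mu0,Ld0,B1 rp4 wp1
slot 4 (BR): ISSUE — free A2,Mu0,Ld0,B0 rp2 wp1
slot 5 (MEM): stall FU — free A2,Mu0,Ld0,B0 rp2 wp1
slot 6 (MEM): stall FU — free A2,Mu0,Ld0,B0 rp2 wp1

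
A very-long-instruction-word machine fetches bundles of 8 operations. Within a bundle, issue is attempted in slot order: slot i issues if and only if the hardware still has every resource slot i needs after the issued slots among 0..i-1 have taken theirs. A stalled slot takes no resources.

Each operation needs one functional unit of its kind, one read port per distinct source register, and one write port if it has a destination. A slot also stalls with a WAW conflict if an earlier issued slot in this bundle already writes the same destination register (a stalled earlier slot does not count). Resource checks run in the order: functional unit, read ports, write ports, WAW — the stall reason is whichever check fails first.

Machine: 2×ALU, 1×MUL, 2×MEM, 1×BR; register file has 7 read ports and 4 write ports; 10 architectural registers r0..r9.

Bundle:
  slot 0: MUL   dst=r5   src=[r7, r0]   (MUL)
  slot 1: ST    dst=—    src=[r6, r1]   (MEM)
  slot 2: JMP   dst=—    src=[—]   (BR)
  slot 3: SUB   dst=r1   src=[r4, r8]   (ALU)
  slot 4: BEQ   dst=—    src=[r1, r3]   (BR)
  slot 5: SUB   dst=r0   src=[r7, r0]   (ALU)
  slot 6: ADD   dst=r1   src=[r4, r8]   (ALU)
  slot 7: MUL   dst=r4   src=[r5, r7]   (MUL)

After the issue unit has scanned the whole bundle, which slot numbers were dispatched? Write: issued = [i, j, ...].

slot 0 (MUL): ISSUE — free A2,Mu0,Ld2,B1 rp5 wp3
slot 1 (MEM): ISSUE — free A2,Mu0,Ld1,B1 rp3 wp3
slot 2 (BR): ISSUE — free A2,Mu0,Ld1,B0 rp3 wp3
slot 3 (ALU): ISSUE — free A1,Mu0,Ld1,B0 rp1 wp2
slot 4 (BR): stall FU — free A1,Mu0,Ld1,B0 rp1 wp2
slot 5 (ALU): stall RD_PORT — free A1,Mu0,Ld1,B0 rp1 wp2
slot 6 (ALU): stall RD_PORT — free A1,Mu0,Ld1,B0 rp1 wp2
slot 7 (MUL): stall FU — free A1,Mu0,Ld1,B0 rp1 wp2

issued = [0, 1, 2, 3]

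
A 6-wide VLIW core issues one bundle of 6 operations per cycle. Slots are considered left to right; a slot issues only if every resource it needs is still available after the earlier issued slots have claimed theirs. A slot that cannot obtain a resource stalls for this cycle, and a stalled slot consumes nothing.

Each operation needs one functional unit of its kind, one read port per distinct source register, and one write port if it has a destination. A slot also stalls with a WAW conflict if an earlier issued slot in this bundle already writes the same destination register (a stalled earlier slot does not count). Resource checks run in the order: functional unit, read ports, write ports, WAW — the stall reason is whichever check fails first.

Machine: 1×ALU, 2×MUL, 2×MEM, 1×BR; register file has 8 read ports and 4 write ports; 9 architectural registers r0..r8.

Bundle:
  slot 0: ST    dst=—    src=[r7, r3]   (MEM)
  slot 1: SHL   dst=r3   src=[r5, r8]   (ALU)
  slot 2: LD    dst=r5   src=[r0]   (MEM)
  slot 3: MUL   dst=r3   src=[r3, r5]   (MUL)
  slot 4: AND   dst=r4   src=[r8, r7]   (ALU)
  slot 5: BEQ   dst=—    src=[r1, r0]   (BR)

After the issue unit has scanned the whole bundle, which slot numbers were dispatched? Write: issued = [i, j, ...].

  0. MEM ⇒ go  {1A/2Mu/1Ld/1B | 6r 4w}
  1. ALU→r3 ⇒ go  {0A/2Mu/1Ld/1B | 4r 3w}
  2. MEM→r5 ⇒ go  {0A/2Mu/0Ld/1B | 3r 2w}
  3. MUL→r3 ⇒ no(WAW)  {0A/2Mu/0Ld/1B | 3r 2w}
  4. ALU→r4 ⇒ no(FU)  {0A/2Mu/0Ld/1B | 3r 2w}
  5. BR ⇒ go  {0A/2Mu/0Ld/0B | 1r 2w}

issued = [0, 1, 2, 5]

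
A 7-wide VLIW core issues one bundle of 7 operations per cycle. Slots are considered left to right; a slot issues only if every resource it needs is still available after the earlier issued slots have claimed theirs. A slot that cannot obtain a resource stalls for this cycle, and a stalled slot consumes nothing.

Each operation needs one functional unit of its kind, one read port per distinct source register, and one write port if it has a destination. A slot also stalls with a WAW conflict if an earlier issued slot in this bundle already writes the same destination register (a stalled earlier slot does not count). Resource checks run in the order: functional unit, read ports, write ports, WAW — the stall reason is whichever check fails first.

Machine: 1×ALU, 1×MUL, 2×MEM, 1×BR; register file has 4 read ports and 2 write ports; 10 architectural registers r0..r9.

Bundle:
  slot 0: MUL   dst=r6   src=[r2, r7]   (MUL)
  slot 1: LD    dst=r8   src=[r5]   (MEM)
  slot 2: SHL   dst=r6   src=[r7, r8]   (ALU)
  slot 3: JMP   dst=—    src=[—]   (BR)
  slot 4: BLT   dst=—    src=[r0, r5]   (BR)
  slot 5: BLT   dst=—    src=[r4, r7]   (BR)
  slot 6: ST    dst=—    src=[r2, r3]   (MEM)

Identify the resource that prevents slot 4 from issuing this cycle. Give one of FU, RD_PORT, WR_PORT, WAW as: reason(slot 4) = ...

reason(slot 4) = FU

  0. MUL→r6 ⇒ go  {1A/0Mu/2Ld/1B | 2r 1w}
  1. MEM→r8 ⇒ go  {1A/0Mu/1Ld/1B | 1r 0w}
  2. ALU→r6 ⇒ no(RD_PORT)  {1A/0Mu/1Ld/1B | 1r 0w}
  3. BR ⇒ go  {1A/0Mu/1Ld/0B | 1r 0w}
  4. BR ⇒ no(FU)  {1A/0Mu/1Ld/0B | 1r 0w}
  5. BR ⇒ no(FU)  {1A/0Mu/1Ld/0B | 1r 0w}
  6. MEM ⇒ no(RD_PORT)  {1A/0Mu/1Ld/0B | 1r 0w}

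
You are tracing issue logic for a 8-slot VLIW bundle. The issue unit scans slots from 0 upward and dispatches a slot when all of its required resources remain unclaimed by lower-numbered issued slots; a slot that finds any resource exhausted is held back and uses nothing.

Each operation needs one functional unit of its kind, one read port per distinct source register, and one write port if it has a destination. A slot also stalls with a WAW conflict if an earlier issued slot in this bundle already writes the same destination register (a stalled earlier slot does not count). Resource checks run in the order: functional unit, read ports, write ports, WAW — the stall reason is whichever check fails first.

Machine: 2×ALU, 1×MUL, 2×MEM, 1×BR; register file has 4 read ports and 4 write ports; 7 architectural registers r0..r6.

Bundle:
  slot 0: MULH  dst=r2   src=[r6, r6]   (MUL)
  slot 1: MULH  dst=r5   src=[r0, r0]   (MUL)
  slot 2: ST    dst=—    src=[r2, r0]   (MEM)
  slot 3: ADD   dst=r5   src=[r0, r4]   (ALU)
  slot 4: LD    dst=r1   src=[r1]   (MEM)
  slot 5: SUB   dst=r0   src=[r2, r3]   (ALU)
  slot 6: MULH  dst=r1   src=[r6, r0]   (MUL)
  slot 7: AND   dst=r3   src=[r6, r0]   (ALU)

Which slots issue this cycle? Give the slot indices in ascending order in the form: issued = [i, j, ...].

  0. MUL→r2 ⇒ go  {2A/0Mu/2Ld/1B | 3r 3w}
  1. MUL→r5 ⇒ no(FU)  {2A/0Mu/2Ld/1B | 3r 3w}
  2. MEM ⇒ go  {2A/0Mu/1Ld/1B | 1r 3w}
  3. ALU→r5 ⇒ no(RD_PORT)  {2A/0Mu/1Ld/1B | 1r 3w}
  4. MEM→r1 ⇒ go  {2A/0Mu/0Ld/1B | 0r 2w}
  5. ALU→r0 ⇒ no(RD_PORT)  {2A/0Mu/0Ld/1B | 0r 2w}
  6. MUL→r1 ⇒ no(FU)  {2A/0Mu/0Ld/1B | 0r 2w}
  7. ALU→r3 ⇒ no(RD_PORT)  {2A/0Mu/0Ld/1B | 0r 2w}

issued = [0, 2, 4]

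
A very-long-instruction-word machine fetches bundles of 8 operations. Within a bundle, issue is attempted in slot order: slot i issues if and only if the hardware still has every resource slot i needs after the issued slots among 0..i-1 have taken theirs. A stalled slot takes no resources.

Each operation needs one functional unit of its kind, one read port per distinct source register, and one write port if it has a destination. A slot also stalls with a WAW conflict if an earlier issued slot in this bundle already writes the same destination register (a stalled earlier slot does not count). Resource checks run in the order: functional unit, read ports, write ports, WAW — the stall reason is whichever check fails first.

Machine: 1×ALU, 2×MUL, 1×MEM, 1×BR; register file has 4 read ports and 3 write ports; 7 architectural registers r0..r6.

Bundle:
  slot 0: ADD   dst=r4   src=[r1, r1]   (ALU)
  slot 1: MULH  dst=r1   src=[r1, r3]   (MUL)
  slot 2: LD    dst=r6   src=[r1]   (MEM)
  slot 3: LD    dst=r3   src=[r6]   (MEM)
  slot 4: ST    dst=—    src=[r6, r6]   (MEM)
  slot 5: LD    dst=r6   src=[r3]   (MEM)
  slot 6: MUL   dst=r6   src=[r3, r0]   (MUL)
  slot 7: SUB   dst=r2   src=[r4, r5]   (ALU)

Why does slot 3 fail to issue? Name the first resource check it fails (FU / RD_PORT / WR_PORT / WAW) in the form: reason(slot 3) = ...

reason(slot 3) = FU

[0] ALU needs rd=1 wr=1: ok; after: ALU=0 MUL=2 MEM=1 BR=1, R=3, W=2
[1] MUL needs rd=2 wr=1: ok; after: ALU=0 MUL=1 MEM=1 BR=1, R=1, W=1
[2] MEM needs rd=1 wr=1: ok; after: ALU=0 MUL=1 MEM=0 BR=1, R=0, W=0
[3] MEM needs rd=1 wr=1: FU; after: ALU=0 MUL=1 MEM=0 BR=1, R=0, W=0
[4] MEM needs rd=1 wr=0: FU; after: ALU=0 MUL=1 MEM=0 BR=1, R=0, W=0
[5] MEM needs rd=1 wr=1: FU; after: ALU=0 MUL=1 MEM=0 BR=1, R=0, W=0
[6] MUL needs rd=2 wr=1: RD_PORT; after: ALU=0 MUL=1 MEM=0 BR=1, R=0, W=0
[7] ALU needs rd=2 wr=1: FU; after: ALU=0 MUL=1 MEM=0 BR=1, R=0, W=0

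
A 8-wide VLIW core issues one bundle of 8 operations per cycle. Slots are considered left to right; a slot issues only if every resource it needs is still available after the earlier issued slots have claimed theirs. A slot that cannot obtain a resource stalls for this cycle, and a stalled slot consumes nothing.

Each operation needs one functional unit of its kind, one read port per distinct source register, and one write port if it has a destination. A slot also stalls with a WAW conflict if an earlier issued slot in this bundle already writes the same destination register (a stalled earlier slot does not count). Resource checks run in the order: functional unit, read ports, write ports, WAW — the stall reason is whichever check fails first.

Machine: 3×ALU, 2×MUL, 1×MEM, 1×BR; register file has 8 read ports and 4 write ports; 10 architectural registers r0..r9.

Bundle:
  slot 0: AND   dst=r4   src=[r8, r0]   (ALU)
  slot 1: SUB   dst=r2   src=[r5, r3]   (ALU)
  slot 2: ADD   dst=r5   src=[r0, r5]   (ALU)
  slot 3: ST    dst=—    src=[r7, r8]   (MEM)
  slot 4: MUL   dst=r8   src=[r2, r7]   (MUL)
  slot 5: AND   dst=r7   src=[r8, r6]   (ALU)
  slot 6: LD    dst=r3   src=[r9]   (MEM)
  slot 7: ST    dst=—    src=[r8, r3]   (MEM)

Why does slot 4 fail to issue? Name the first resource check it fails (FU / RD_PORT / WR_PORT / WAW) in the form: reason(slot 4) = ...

(0) want 1×ALU +2rd +1wr — yes → AL2|MU2|ME1|BR1|rd6|wr3
(1) want 1×ALU +2rd +1wr — yes → AL1|MU2|ME1|BR1|rd4|wr2
(2) want 1×ALU +2rd +1wr — yes → AL0|MU2|ME1|BR1|rd2|wr1
(3) want 1×MEM +2rd +0wr — yes → AL0|MU2|ME0|BR1|rd0|wr1
(4) want 1×MUL +2rd +1wr — RD_PORT → AL0|MU2|ME0|BR1|rd0|wr1
(5) want 1×ALU +2rd +1wr — FU → AL0|MU2|ME0|BR1|rd0|wr1
(6) want 1×MEM +1rd +1wr — FU → AL0|MU2|ME0|BR1|rd0|wr1
(7) want 1×MEM +2rd +0wr — FU → AL0|MU2|ME0|BR1|rd0|wr1

reason(slot 4) = RD_PORT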